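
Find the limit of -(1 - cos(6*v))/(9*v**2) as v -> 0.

Substitution gives 0/0.
Use (1 − cos u)/u² → 1/2 with u = 6v: the limit is 6²/(2·(-9)) = -2.

-2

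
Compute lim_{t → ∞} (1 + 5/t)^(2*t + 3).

e^(10)

The base → 1 and the exponent → ∞: a 1^∞ form.
Take logarithms: (2t + 3)·ln(1 + 5/t). Since ln(1+u) ~ u for small u, this behaves like (2t)·(5/t) → 10.
So the limit is e^(10).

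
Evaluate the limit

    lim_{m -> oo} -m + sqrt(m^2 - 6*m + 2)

An ∞ − ∞ form. Rationalising with the conjugate, the difference becomes (-6m + 2) / (√(m^2 - 6*m + 2) + m).
For large m the denominator behaves like 2·m, so the quotient tends to -6/2 = -3.

-3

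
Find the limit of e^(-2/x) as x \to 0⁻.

∞

As x → 0⁻, -2/(x) → +∞, so e^(-2/(x)) → ∞.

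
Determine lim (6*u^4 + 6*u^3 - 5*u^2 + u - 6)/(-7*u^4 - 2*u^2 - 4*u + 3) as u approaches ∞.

Numerator and denominator both have degree 4.
Dividing every term by u^4, all lower-order terms vanish and the limit is the ratio of leading coefficients, 6/(-7) = -6/7.

-6/7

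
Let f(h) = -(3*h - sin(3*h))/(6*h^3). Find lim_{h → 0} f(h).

-3/4

Direct substitution gives 0/0.
Apply L'Hôpital: lim (3 - 3*cos(3*h))/(-18*h^2), still 0/0.
Apply L'Hôpital: lim (9*sin(3*h))/(-36*h), still 0/0.
After 3 applications of L'Hôpital's rule the quotient is (27*cos(3*h))/(-36); substituting h = 0 gives -3/4.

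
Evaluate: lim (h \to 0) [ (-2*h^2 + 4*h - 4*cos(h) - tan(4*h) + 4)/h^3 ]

Substitution gives 0/0 (the numerator vanishes to order 3).
Expand each term to order h^3: the coefficient of h^3 in -4·cos(h) is 0 and in −tan(4h) is -64/3.
Lower-order terms cancel with the polynomial part, so the numerator is (-64/3)·h^3 + o(h^3), and the limit is (-64/3)/(1) = -64/3.

-64/3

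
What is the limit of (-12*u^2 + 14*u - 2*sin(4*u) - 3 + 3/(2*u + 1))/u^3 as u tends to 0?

Substitution gives 0/0 (the numerator vanishes to order 3).
Expand each term to order u^3: the coefficient of u^3 in 3·1/(1 + 2u) is -24 and in -2·sin(4u) is 64/3.
Lower-order terms cancel with the polynomial part, so the numerator is (-8/3)·u^3 + o(u^3), and the limit is (-8/3)/(1) = -8/3.

-8/3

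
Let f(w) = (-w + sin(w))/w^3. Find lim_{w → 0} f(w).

Direct substitution gives 0/0.
Apply L'Hôpital: lim (cos(w) - 1)/(3*w^2), still 0/0.
Apply L'Hôpital: lim (-sin(w))/(6*w), still 0/0.
After 3 applications of L'Hôpital's rule the quotient is (-cos(w))/(6); substituting w = 0 gives -1/6.

-1/6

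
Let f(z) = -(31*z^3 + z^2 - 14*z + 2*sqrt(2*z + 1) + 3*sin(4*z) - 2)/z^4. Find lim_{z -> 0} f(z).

Substitution gives 0/0; apply L'Hôpital's rule 4 times.
After differentiating numerator and denominator 4 times the quotient is (768*sin(4*z) - 30/(2*z + 1)^(7/2))/(-24); at z = 0 this is 5/4.

5/4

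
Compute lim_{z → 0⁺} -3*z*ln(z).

This is a 0·(−∞) form. Rewrite as -3·ln(z) / z^(−1) and apply L'Hôpital:
the derivative quotient is -3·(1/z) / (−1·z^(−2)) = (3/1)·z^1 → 0.

0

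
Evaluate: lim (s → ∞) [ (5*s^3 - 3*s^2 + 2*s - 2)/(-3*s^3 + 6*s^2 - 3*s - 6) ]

-5/3

Numerator and denominator both have degree 3.
Dividing every term by s^3, all lower-order terms vanish and the limit is the ratio of leading coefficients, 5/(-3) = -5/3.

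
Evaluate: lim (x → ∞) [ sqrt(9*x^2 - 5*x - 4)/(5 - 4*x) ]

-3/4

For large |x|, √(9*x^2 - 5*x - 4) ≈ √9·|x| and the denominator ≈ -4x.
Since x → +∞, |x| = x, giving √9/(-4) = -3/4.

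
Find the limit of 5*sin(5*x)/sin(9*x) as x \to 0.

25/9

Substitution gives 0/0.
Divide numerator and denominator by x: sin(5x)/x → 5 and sin(9x)/x → 9, so the limit is 5·5/9 = 25/9.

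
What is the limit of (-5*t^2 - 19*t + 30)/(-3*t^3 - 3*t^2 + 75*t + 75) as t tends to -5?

Direct substitution gives 0/0, so factor. Both numerator and denominator have (t + 5) as a factor.
After cancelling, the expression reduces to (6 - 5*t)/(-3*t^2 + 12*t + 15).
Substituting t = -5 gives -31/120.

-31/120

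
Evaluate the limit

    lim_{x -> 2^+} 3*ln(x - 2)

-∞

As x → 2⁺, x - 2 → 0⁺ and ln(x - 2) → −∞.
Multiplying by 3 gives -∞.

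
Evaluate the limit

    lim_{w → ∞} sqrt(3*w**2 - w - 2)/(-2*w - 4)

-√(3)/2

For large |w|, √(3*w^2 - w - 2) ≈ √3·|w| and the denominator ≈ -2w.
Since w → +∞, |w| = w, giving √3/(-2) = -√(3)/2.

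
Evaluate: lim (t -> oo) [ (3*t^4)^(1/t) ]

1

Base → ∞ and exponent → 0: an ∞^0 form.
Take logs: (1/t)·ln(3·t^4) = (ln 3 + 4·ln t)/t → 0.
So the limit is e^0 = 1.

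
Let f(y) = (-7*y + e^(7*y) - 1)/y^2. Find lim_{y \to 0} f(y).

49/2

Direct substitution gives 0/0.
Apply L'Hôpital: lim (7*e^(7*y) - 7)/(2*y), still 0/0.
After 2 applications of L'Hôpital's rule the quotient is (49*e^(7*y))/(2); substituting y = 0 gives 49/2.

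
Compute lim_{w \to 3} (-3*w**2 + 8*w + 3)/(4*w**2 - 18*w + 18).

-5/3

At w = 3 both the top and bottom vanish — a removable singularity. Factoring out (w - 3) from each leaves (-3*w - 1)/(4*w - 6), which at w = 3 equals -5/3.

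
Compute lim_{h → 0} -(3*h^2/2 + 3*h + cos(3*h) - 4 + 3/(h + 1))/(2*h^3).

3/2

Substitution gives 0/0; apply L'Hôpital's rule 3 times.
After differentiating numerator and denominator 3 times the quotient is (27*sin(3*h) - 18/(h + 1)^4)/(-12); at h = 0 this is 3/2.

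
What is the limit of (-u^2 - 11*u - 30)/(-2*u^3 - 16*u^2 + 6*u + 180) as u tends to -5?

-1/16

Direct substitution gives 0/0, so factor. Both numerator and denominator have (u + 5) as a factor.
After cancelling, the expression reduces to (-u - 6)/(-2*u^2 - 6*u + 36).
Substituting u = -5 gives -1/16.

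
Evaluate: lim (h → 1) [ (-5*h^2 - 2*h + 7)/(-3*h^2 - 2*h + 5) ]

3/2

Since h = 1 makes numerator and denominator zero, (h - 1) divides both.
Cancelling it gives (-5*h - 7)/(-3*h - 5); now plug in h = 1 to get 3/2.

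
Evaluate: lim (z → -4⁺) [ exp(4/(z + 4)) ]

As z → -4⁺, 4/(z + 4) → +∞, so e^(4/(z + 4)) → ∞.

∞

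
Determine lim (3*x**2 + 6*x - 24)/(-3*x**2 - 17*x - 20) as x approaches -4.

-18/7

At x = -4 both the top and bottom vanish — a removable singularity. Factoring out (x + 4) from each leaves (3*x - 6)/(-3*x - 5), which at x = -4 equals -18/7.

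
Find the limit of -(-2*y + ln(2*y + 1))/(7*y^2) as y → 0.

2/7

Direct substitution gives 0/0.
Apply L'Hôpital: lim (-2 + 2/(2*y + 1))/(-14*y), still 0/0.
After 2 applications of L'Hôpital's rule the quotient is (-4/(2*y + 1)^2)/(-14); substituting y = 0 gives 2/7.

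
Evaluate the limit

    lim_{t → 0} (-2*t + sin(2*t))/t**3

-4/3

Direct substitution gives 0/0.
Apply L'Hôpital: lim (2*cos(2*t) - 2)/(3*t^2), still 0/0.
Apply L'Hôpital: lim (-4*sin(2*t))/(6*t), still 0/0.
After 3 applications of L'Hôpital's rule the quotient is (-8*cos(2*t))/(6); substituting t = 0 gives -4/3.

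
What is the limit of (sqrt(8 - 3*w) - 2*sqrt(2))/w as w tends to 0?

A 0/0 form; rationalise with √(8 - 3w) + √8. This collapses the numerator to -3w, leaving -3/(√(8 - 3w) + √8) → -3/(2√8) = -3*√(2)/8.

-3*√(2)/8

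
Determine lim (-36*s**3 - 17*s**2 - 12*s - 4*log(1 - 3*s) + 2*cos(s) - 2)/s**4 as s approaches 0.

973/12

Substitution gives 0/0 (the numerator vanishes to order 4).
Expand each term to order s^4: the coefficient of s^4 in 2·cos(s) is 1/12 and in -4·ln(1 - 3s) is 81.
Lower-order terms cancel with the polynomial part, so the numerator is (973/12)·s^4 + o(s^4), and the limit is (973/12)/(1) = 973/12.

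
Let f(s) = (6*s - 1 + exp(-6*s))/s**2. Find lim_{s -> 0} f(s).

18

Direct substitution gives 0/0.
Apply L'Hôpital: lim (6 - 6*e^(-6*s))/(2*s), still 0/0.
After 2 applications of L'Hôpital's rule the quotient is (36*e^(-6*s))/(2); substituting s = 0 gives 18.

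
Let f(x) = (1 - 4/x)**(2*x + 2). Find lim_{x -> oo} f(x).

e^(-8)

The base → 1 and the exponent → ∞: a 1^∞ form.
Take logarithms: (2x + 2)·ln(1 - 4/x). Since ln(1+u) ~ u for small u, this behaves like (2x)·(-4/x) → -8.
So the limit is e^(-8).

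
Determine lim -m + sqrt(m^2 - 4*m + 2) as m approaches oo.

This has the form ∞ − ∞. Multiply and divide by the conjugate √(m^2 - 4*m + 2) + m.
That gives (-4m + 2) / (√(m^2 - 4*m + 2) + m).
Divide numerator and denominator by m: the limit is -4/(2·1) = -2.

-2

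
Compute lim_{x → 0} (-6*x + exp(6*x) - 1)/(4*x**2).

Direct substitution gives 0/0.
Apply L'Hôpital: lim (6*e^(6*x) - 6)/(8*x), still 0/0.
After 2 applications of L'Hôpital's rule the quotient is (36*e^(6*x))/(8); substituting x = 0 gives 9/2.

9/2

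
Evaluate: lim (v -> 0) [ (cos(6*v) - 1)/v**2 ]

-18

Direct substitution gives 0/0.
Apply L'Hôpital: lim (-6*sin(6*v))/(2*v), still 0/0.
After 2 applications of L'Hôpital's rule the quotient is (-36*cos(6*v))/(2); substituting v = 0 gives -18.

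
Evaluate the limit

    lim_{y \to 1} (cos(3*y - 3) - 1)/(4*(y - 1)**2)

Direct substitution gives 0/0.
Apply L'Hôpital: lim (-3*sin(3*y - 3))/(8*y - 8), still 0/0.
After 2 applications of L'Hôpital's rule the quotient is (-9*cos(3*y - 3))/(8); substituting y = 1 gives -9/8.

-9/8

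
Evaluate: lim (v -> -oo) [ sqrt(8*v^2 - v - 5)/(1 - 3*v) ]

For large |v|, √(8*v^2 - v - 5) ≈ √8·|v| and the denominator ≈ -3v.
Since v → −∞, |v| = −v, giving −√8/(-3) = 2*√(2)/3.

2*√(2)/3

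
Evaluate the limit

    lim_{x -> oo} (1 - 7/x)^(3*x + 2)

Write it as [(1 - 7/x)^x]^(3) · (1 - 7/x)^(2). The bracketed term tends to e^(-7) and the second factor to 1, so the limit is e^(-21).

e^(-21)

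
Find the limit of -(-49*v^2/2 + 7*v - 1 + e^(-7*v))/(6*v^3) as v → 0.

Direct substitution gives 0/0.
Apply L'Hôpital: lim (-49*v + 7 - 7*e^(-7*v))/(-18*v^2), still 0/0.
Apply L'Hôpital: lim (-49 + 49*e^(-7*v))/(-36*v), still 0/0.
After 3 applications of L'Hôpital's rule the quotient is (-343*e^(-7*v))/(-36); substituting v = 0 gives 343/36.

343/36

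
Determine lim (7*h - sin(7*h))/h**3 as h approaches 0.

343/6

Direct substitution gives 0/0.
Apply L'Hôpital: lim (7 - 7*cos(7*h))/(3*h^2), still 0/0.
Apply L'Hôpital: lim (49*sin(7*h))/(6*h), still 0/0.
After 3 applications of L'Hôpital's rule the quotient is (343*cos(7*h))/(6); substituting h = 0 gives 343/6.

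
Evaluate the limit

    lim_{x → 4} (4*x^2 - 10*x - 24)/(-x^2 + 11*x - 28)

22/3

At x = 4 both the top and bottom vanish — a removable singularity. Factoring out (x - 4) from each leaves (4*x + 6)/(7 - x), which at x = 4 equals 22/3.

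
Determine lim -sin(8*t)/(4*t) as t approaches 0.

Substitution gives 0/0.
Write it as (8/(-4))·sin(8t)/(8t); since sin(u)/u → 1, the limit is -2.

-2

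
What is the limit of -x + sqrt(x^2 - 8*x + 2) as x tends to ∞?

-4

This has the form ∞ − ∞. Multiply and divide by the conjugate √(x^2 - 8*x + 2) + x.
That gives (-8x + 2) / (√(x^2 - 8*x + 2) + x).
Divide numerator and denominator by x: the limit is -8/(2·1) = -4.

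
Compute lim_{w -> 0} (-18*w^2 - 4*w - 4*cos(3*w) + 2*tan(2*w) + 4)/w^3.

Substitution gives 0/0 (the numerator vanishes to order 3).
Expand each term to order w^3: the coefficient of w^3 in 2·tan(2w) is 16/3 and in -4·cos(3w) is 0.
Lower-order terms cancel with the polynomial part, so the numerator is (16/3)·w^3 + o(w^3), and the limit is (16/3)/(1) = 16/3.

16/3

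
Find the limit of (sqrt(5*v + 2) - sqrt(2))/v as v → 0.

5*√(2)/4

Substitution gives 0/0. Multiply numerator and denominator by the conjugate √(2 + 5v) + √2.
The numerator becomes (2 + 5v) − 2 = 5v, so the expression simplifies to 5/(√(2 + 5v) + √2).
Letting v → 0 gives 5/(2√2) = 5*√(2)/4.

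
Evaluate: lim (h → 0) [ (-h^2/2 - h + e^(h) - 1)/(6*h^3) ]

Direct substitution gives 0/0.
Apply L'Hôpital: lim (-h + e^(h) - 1)/(18*h^2), still 0/0.
Apply L'Hôpital: lim (e^(h) - 1)/(36*h), still 0/0.
After 3 applications of L'Hôpital's rule the quotient is (e^(h))/(36); substituting h = 0 gives 1/36.

1/36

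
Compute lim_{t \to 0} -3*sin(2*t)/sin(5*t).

-6/5

Substitution gives 0/0.
Divide numerator and denominator by t: sin(2t)/t → 2 and sin(5t)/t → 5, so the limit is -3·2/5 = -6/5.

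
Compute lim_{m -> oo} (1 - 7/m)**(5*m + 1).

e^(-35)

Let L be the limit and take ln: ln L = lim (5m + 1)·ln(1 - 7/m) = lim (5m + 1)·(-7/m + O(1/m²)) = -35.
Hence L = e^(-35).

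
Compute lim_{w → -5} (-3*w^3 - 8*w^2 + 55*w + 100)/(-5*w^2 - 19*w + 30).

Direct substitution gives 0/0, so factor. Both numerator and denominator have (w + 5) as a factor.
After cancelling, the expression reduces to (-3*w^2 + 7*w + 20)/(6 - 5*w).
Substituting w = -5 gives -90/31.

-90/31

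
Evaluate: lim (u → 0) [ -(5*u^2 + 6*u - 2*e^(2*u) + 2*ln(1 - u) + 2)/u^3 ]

10/3

Substitution gives 0/0; apply L'Hôpital's rule 3 times.
After differentiating numerator and denominator 3 times the quotient is (-16*e^(2*u) + 4/(u - 1)^3)/(-6); at u = 0 this is 10/3.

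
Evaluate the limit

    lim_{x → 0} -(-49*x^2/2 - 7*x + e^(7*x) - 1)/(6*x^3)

-343/36

Direct substitution gives 0/0.
Apply L'Hôpital: lim (-49*x + 7*e^(7*x) - 7)/(-18*x^2), still 0/0.
Apply L'Hôpital: lim (49*e^(7*x) - 49)/(-36*x), still 0/0.
After 3 applications of L'Hôpital's rule the quotient is (343*e^(7*x))/(-36); substituting x = 0 gives -343/36.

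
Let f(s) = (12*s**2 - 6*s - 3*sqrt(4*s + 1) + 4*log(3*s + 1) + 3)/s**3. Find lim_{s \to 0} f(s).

24

Substitution gives 0/0 (the numerator vanishes to order 3).
Expand each term to order s^3: the coefficient of s^3 in 4·ln(1 + 3s) is 36 and in -3·√(1 + 4s) is -12.
Lower-order terms cancel with the polynomial part, so the numerator is (24)·s^3 + o(s^3), and the limit is (24)/(1) = 24.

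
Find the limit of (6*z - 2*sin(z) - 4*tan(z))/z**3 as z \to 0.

Substitution gives 0/0; apply L'Hôpital's rule 3 times.
After differentiating numerator and denominator 3 times the quotient is (2*cos(z) - 24*tan(z)^4 - 32*tan(z)^2 - 8)/(6); at z = 0 this is -1.

-1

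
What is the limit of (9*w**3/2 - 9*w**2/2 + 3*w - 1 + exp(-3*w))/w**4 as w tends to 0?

Direct substitution gives 0/0.
Apply L'Hôpital: lim (27*w^2/2 - 9*w + 3 - 3*e^(-3*w))/(4*w^3), still 0/0.
Apply L'Hôpital: lim (27*w - 9 + 9*e^(-3*w))/(12*w^2), still 0/0.
Apply L'Hôpital: lim (27 - 27*e^(-3*w))/(24*w), still 0/0.
After 4 applications of L'Hôpital's rule the quotient is (81*e^(-3*w))/(24); substituting w = 0 gives 27/8.

27/8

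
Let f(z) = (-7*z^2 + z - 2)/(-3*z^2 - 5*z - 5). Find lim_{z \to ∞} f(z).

7/3

Numerator and denominator both have degree 2.
Dividing every term by z^2, all lower-order terms vanish and the limit is the ratio of leading coefficients, -7/(-3) = 7/3.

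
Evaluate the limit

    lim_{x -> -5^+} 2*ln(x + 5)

As x → -5⁺, x + 5 → 0⁺ and ln(x + 5) → −∞.
Multiplying by 2 gives -∞.

-∞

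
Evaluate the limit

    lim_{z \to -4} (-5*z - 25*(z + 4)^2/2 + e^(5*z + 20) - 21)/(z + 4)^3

Direct substitution gives 0/0.
Apply L'Hôpital: lim (-25*z + 5*e^(5*z + 20) - 105)/(3*(z + 4)^2), still 0/0.
Apply L'Hôpital: lim (25*e^(5*z + 20) - 25)/(6*z + 24), still 0/0.
After 3 applications of L'Hôpital's rule the quotient is (125*e^(5*z + 20))/(6); substituting z = -4 gives 125/6.

125/6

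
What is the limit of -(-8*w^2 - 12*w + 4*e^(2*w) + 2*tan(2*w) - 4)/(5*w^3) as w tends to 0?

-32/15

Substitution gives 0/0; apply L'Hôpital's rule 3 times.
After differentiating numerator and denominator 3 times the quotient is (32*e^(2*w) + 96*tan(2*w)^4 + 128*tan(2*w)^2 + 32)/(-30); at w = 0 this is -32/15.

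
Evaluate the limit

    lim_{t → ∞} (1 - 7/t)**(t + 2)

The base → 1 and the exponent → ∞: a 1^∞ form.
Take logarithms: (t + 2)·ln(1 - 7/t). Since ln(1+u) ~ u for small u, this behaves like (t)·(-7/t) → -7.
So the limit is e^(-7).

e^(-7)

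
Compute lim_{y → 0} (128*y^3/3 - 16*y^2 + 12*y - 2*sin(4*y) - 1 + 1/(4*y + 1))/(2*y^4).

128

Substitution gives 0/0; apply L'Hôpital's rule 4 times.
After differentiating numerator and denominator 4 times the quotient is (-512*sin(4*y) + 6144/(4*y + 1)^5)/(48); at y = 0 this is 128.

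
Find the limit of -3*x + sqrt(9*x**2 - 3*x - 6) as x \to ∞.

This has the form ∞ − ∞. Multiply and divide by the conjugate √(9*x^2 - 3*x - 6) + 3x.
That gives (-3x - 6) / (√(9*x^2 - 3*x - 6) + 3x).
Divide numerator and denominator by x: the limit is -3/(2·3) = -1/2.

-1/2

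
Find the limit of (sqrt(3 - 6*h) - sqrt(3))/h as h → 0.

-√(3)

Substitution gives 0/0. Multiply numerator and denominator by the conjugate √(3 - 6h) + √3.
The numerator becomes (3 - 6h) − 3 = -6h, so the expression simplifies to -6/(√(3 - 6h) + √3).
Letting h → 0 gives -6/(2√3) = -√(3).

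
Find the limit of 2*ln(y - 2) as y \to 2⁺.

-∞

As y → 2⁺, y - 2 → 0⁺ and ln(y - 2) → −∞.
Multiplying by 2 gives -∞.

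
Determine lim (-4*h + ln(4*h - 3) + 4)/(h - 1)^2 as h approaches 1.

-8

Direct substitution gives 0/0.
Apply L'Hôpital: lim (-4 + 4/(4*h - 3))/(2*h - 2), still 0/0.
After 2 applications of L'Hôpital's rule the quotient is (-16/(4*h - 3)^2)/(2); substituting h = 1 gives -8.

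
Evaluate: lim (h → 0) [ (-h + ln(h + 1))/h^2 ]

-1/2

Direct substitution gives 0/0.
Apply L'Hôpital: lim (-1 + 1/(h + 1))/(2*h), still 0/0.
After 2 applications of L'Hôpital's rule the quotient is (-1/(h + 1)^2)/(2); substituting h = 0 gives -1/2.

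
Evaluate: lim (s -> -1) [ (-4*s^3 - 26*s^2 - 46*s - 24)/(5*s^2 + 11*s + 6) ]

-6

Direct substitution gives 0/0, so factor. Both numerator and denominator have (s + 1) as a factor.
After cancelling, the expression reduces to (-4*s^2 - 22*s - 24)/(5*s + 6).
Substituting s = -1 gives -6.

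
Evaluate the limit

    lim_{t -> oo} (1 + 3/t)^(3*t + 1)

Write it as [(1 + 3/t)^t]^(3) · (1 + 3/t)^(1). The bracketed term tends to e^(3) and the second factor to 1, so the limit is e^(9).

e^(9)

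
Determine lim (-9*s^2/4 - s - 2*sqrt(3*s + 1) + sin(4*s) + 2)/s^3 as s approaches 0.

Substitution gives 0/0; apply L'Hôpital's rule 3 times.
After differentiating numerator and denominator 3 times the quotient is (-64*cos(4*s) - 81/(4*(3*s + 1)^(5/2)))/(6); at s = 0 this is -337/24.

-337/24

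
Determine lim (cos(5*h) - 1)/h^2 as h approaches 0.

-25/2

Direct substitution gives 0/0.
Apply L'Hôpital: lim (-5*sin(5*h))/(2*h), still 0/0.
After 2 applications of L'Hôpital's rule the quotient is (-25*cos(5*h))/(2); substituting h = 0 gives -25/2.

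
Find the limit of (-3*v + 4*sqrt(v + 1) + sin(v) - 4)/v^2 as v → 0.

Substitution gives 0/0; apply L'Hôpital's rule 2 times.
After differentiating numerator and denominator 2 times the quotient is (-sin(v) - 1/(v + 1)^(3/2))/(2); at v = 0 this is -1/2.

-1/2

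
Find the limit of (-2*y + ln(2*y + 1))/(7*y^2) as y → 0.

Direct substitution gives 0/0.
Apply L'Hôpital: lim (-2 + 2/(2*y + 1))/(14*y), still 0/0.
After 2 applications of L'Hôpital's rule the quotient is (-4/(2*y + 1)^2)/(14); substituting y = 0 gives -2/7.

-2/7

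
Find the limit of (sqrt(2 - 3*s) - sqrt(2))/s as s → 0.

Substitution gives 0/0. Multiply numerator and denominator by the conjugate √(2 - 3s) + √2.
The numerator becomes (2 - 3s) − 2 = -3s, so the expression simplifies to -3/(√(2 - 3s) + √2).
Letting s → 0 gives -3/(2√2) = -3*√(2)/4.

-3*√(2)/4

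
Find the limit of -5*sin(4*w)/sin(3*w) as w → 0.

Substitution gives 0/0.
Divide numerator and denominator by w: sin(4w)/w → 4 and sin(3w)/w → 3, so the limit is -5·4/3 = -20/3.

-20/3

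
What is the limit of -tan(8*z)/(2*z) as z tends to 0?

-4

Substitution gives 0/0.
Since tan(u)/u → 1 as u → 0, tan(8z)/(8z) → 1 and the limit is 8/(-2) = -4.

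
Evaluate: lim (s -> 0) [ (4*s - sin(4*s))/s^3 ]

Direct substitution gives 0/0.
Apply L'Hôpital: lim (4 - 4*cos(4*s))/(3*s^2), still 0/0.
Apply L'Hôpital: lim (16*sin(4*s))/(6*s), still 0/0.
After 3 applications of L'Hôpital's rule the quotient is (64*cos(4*s))/(6); substituting s = 0 gives 32/3.

32/3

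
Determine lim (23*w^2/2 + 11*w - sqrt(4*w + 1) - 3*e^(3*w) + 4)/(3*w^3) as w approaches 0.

-35/6

Substitution gives 0/0 (the numerator vanishes to order 3).
Expand each term to order w^3: the coefficient of w^3 in −√(1 + 4w) is -4 and in -3·e^(3w) is -27/2.
Lower-order terms cancel with the polynomial part, so the numerator is (-35/2)·w^3 + o(w^3), and the limit is (-35/2)/(3) = -35/6.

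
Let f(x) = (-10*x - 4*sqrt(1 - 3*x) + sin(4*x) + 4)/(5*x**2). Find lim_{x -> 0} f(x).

Substitution gives 0/0; apply L'Hôpital's rule 2 times.
After differentiating numerator and denominator 2 times the quotient is (-16*sin(4*x) + 9/(1 - 3*x)^(3/2))/(10); at x = 0 this is 9/10.

9/10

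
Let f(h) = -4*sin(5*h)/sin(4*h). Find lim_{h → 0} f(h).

Substitution gives 0/0.
Divide numerator and denominator by h: sin(5h)/h → 5 and sin(4h)/h → 4, so the limit is -4·5/4 = -5.

-5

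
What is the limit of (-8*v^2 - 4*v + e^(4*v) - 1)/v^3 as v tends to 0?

Direct substitution gives 0/0.
Apply L'Hôpital: lim (-16*v + 4*e^(4*v) - 4)/(3*v^2), still 0/0.
Apply L'Hôpital: lim (16*e^(4*v) - 16)/(6*v), still 0/0.
After 3 applications of L'Hôpital's rule the quotient is (64*e^(4*v))/(6); substituting v = 0 gives 32/3.

32/3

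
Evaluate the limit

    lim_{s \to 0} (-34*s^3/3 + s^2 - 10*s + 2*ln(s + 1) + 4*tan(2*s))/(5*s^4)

-1/10

Substitution gives 0/0; apply L'Hôpital's rule 4 times.
After differentiating numerator and denominator 4 times the quotient is (4*(128*(s + 1)^4*(3*tan(2*s)^2 + 2)*tan(2*s)/cos(2*s)^2 - 3)/(s + 1)^4)/(120); at s = 0 this is -1/10.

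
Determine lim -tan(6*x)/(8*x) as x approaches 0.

-3/4

Substitution gives 0/0.
Since tan(u)/u → 1 as u → 0, tan(6x)/(6x) → 1 and the limit is 6/(-8) = -3/4.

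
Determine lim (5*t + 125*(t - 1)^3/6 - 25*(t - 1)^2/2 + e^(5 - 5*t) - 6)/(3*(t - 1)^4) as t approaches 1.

625/72

Direct substitution gives 0/0.
Apply L'Hôpital: lim (-25*t + 125*(t - 1)^2/2 - 5*e^(5 - 5*t) + 30)/(12*(t - 1)^3), still 0/0.
Apply L'Hôpital: lim (125*t + 25*e^(5 - 5*t) - 150)/(36*(t - 1)^2), still 0/0.
Apply L'Hôpital: lim (125 - 125*e^(5 - 5*t))/(72*t - 72), still 0/0.
After 4 applications of L'Hôpital's rule the quotient is (625*e^(5 - 5*t))/(72); substituting t = 1 gives 625/72.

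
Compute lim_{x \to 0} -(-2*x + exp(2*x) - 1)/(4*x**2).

Direct substitution gives 0/0.
Apply L'Hôpital: lim (2*e^(2*x) - 2)/(-8*x), still 0/0.
After 2 applications of L'Hôpital's rule the quotient is (4*e^(2*x))/(-8); substituting x = 0 gives -1/2.

-1/2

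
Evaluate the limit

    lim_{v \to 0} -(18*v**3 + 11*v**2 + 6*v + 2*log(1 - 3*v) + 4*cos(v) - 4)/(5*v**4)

Substitution gives 0/0 (the numerator vanishes to order 4).
Expand each term to order v^4: the coefficient of v^4 in 4·cos(v) is 1/6 and in 2·ln(1 - 3v) is -81/2.
Lower-order terms cancel with the polynomial part, so the numerator is (-121/3)·v^4 + o(v^4), and the limit is (-121/3)/(-5) = 121/15.

121/15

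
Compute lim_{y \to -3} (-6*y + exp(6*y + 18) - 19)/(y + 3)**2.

18

Direct substitution gives 0/0.
Apply L'Hôpital: lim (6*e^(6*y + 18) - 6)/(2*y + 6), still 0/0.
After 2 applications of L'Hôpital's rule the quotient is (36*e^(6*y + 18))/(2); substituting y = -3 gives 18.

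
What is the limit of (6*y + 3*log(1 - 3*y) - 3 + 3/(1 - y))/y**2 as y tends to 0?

-21/2

Substitution gives 0/0 (the numerator vanishes to order 2).
Expand each term to order y^2: the coefficient of y^2 in 3·ln(1 - 3y) is -27/2 and in 3·1/(1 - y) is 3.
Lower-order terms cancel with the polynomial part, so the numerator is (-21/2)·y^2 + o(y^2), and the limit is (-21/2)/(1) = -21/2.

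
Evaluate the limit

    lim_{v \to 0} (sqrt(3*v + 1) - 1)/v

A 0/0 form; rationalise with √(1 + 3v) + √1. This collapses the numerator to 3v, leaving 3/(√(1 + 3v) + √1) → 3/(2√1) = 3/2.

3/2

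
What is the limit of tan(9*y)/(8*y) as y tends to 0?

Substitution gives 0/0.
Since tan(u)/u → 1 as u → 0, tan(9y)/(9y) → 1 and the limit is 9/8.

9/8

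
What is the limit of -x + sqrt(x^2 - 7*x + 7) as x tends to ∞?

-7/2

An ∞ − ∞ form. Rationalising with the conjugate, the difference becomes (-7x + 7) / (√(x^2 - 7*x + 7) + x).
For large x the denominator behaves like 2·x, so the quotient tends to -7/2 = -7/2.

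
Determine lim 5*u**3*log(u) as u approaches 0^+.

0

This is a 0·(−∞) form. Rewrite as 5·ln(u) / u^(−3) and apply L'Hôpital:
the derivative quotient is 5·(1/u) / (−3·u^(−4)) = (-5/3)·u^3 → 0.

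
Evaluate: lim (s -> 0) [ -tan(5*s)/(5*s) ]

Substitution gives 0/0.
Since tan(u)/u → 1 as u → 0, tan(5s)/(5s) → 1 and the limit is 5/(-5) = -1.

-1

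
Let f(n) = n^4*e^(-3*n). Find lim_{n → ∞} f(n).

0

Write as n^4/e^{3n}, an ∞/∞ form.
Exponential growth dominates any polynomial, so repeated L'Hôpital (or the standard result) gives 0.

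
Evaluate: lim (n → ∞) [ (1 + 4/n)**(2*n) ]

Let L be the limit and take ln: ln L = lim (2n)·ln(1 + 4/n) = lim (2n)·(4/n + O(1/n²)) = 8.
Hence L = e^(8).

e^(8)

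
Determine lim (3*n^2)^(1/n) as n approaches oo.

1

Base → ∞ and exponent → 0: an ∞^0 form.
Take logs: (1/n)·ln(3·n^2) = (ln 3 + 2·ln n)/n → 0.
So the limit is e^0 = 1.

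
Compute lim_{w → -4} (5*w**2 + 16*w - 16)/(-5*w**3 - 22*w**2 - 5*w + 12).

At w = -4 both the top and bottom vanish — a removable singularity. Factoring out (w + 4) from each leaves (5*w - 4)/(-5*w^2 - 2*w + 3), which at w = -4 equals 8/23.

8/23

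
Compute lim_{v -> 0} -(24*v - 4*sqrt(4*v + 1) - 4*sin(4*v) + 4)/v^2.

-8

Substitution gives 0/0 (the numerator vanishes to order 2).
Expand each term to order v^2: the coefficient of v^2 in -4·sin(4v) is 0 and in -4·√(1 + 4v) is 8.
Lower-order terms cancel with the polynomial part, so the numerator is (8)·v^2 + o(v^2), and the limit is (8)/(-1) = -8.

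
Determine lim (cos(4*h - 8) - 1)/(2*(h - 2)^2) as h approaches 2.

Direct substitution gives 0/0.
Apply L'Hôpital: lim (-4*sin(4*h - 8))/(4*h - 8), still 0/0.
After 2 applications of L'Hôpital's rule the quotient is (-16*cos(4*h - 8))/(4); substituting h = 2 gives -4.

-4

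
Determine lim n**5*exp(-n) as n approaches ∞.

0

Write as n^5/e^{1n}, an ∞/∞ form.
Exponential growth dominates any polynomial, so repeated L'Hôpital (or the standard result) gives 0.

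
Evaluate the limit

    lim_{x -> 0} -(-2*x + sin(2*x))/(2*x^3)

2/3

Direct substitution gives 0/0.
Apply L'Hôpital: lim (2*cos(2*x) - 2)/(-6*x^2), still 0/0.
Apply L'Hôpital: lim (-4*sin(2*x))/(-12*x), still 0/0.
After 3 applications of L'Hôpital's rule the quotient is (-8*cos(2*x))/(-12); substituting x = 0 gives 2/3.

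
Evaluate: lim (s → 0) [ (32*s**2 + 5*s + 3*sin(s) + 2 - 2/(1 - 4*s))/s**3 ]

-257/2

Substitution gives 0/0 (the numerator vanishes to order 3).
Expand each term to order s^3: the coefficient of s^3 in -2·1/(1 - 4s) is -128 and in 3·sin(s) is -1/2.
Lower-order terms cancel with the polynomial part, so the numerator is (-257/2)·s^3 + o(s^3), and the limit is (-257/2)/(1) = -257/2.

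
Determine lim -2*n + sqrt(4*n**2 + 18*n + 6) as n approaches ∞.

An ∞ − ∞ form. Rationalising with the conjugate, the difference becomes (18n + 6) / (√(4*n^2 + 18*n + 6) + 2n).
For large n the denominator behaves like 2·2n, so the quotient tends to 18/4 = 9/2.

9/2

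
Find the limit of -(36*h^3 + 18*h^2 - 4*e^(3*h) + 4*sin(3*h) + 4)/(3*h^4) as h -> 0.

Substitution gives 0/0 (the numerator vanishes to order 4).
Expand each term to order h^4: the coefficient of h^4 in 4·sin(3h) is 0 and in -4·e^(3h) is -27/2.
Lower-order terms cancel with the polynomial part, so the numerator is (-27/2)·h^4 + o(h^4), and the limit is (-27/2)/(-3) = 9/2.

9/2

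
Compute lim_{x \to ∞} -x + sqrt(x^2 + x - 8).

This has the form ∞ − ∞. Multiply and divide by the conjugate √(x^2 + x - 8) + x.
That gives (x - 8) / (√(x^2 + x - 8) + x).
Divide numerator and denominator by x: the limit is 1/(2·1) = 1/2.

1/2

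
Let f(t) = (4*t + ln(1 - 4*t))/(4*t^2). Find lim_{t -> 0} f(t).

-2

Direct substitution gives 0/0.
Apply L'Hôpital: lim (4 - 4/(1 - 4*t))/(8*t), still 0/0.
After 2 applications of L'Hôpital's rule the quotient is (-16/(1 - 4*t)^2)/(8); substituting t = 0 gives -2.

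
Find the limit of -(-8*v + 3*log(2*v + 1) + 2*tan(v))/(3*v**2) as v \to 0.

Substitution gives 0/0; apply L'Hôpital's rule 2 times.
After differentiating numerator and denominator 2 times the quotient is (4*tan(v)/cos(v)^2 - 12/(2*v + 1)^2)/(-6); at v = 0 this is 2.

2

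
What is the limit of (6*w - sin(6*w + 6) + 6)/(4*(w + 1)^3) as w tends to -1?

9

Direct substitution gives 0/0.
Apply L'Hôpital: lim (6 - 6*cos(6*w + 6))/(12*(w + 1)^2), still 0/0.
Apply L'Hôpital: lim (36*sin(6*w + 6))/(24*w + 24), still 0/0.
After 3 applications of L'Hôpital's rule the quotient is (216*cos(6*w + 6))/(24); substituting w = -1 gives 9.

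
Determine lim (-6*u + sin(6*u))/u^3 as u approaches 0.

Direct substitution gives 0/0.
Apply L'Hôpital: lim (6*cos(6*u) - 6)/(3*u^2), still 0/0.
Apply L'Hôpital: lim (-36*sin(6*u))/(6*u), still 0/0.
After 3 applications of L'Hôpital's rule the quotient is (-216*cos(6*u))/(6); substituting u = 0 gives -36.

-36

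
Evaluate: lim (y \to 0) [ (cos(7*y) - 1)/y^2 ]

-49/2

Direct substitution gives 0/0.
Apply L'Hôpital: lim (-7*sin(7*y))/(2*y), still 0/0.
After 2 applications of L'Hôpital's rule the quotient is (-49*cos(7*y))/(2); substituting y = 0 gives -49/2.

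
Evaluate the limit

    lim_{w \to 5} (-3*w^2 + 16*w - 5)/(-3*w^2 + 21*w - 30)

14/9

At w = 5 both the top and bottom vanish — a removable singularity. Factoring out (w - 5) from each leaves (1 - 3*w)/(6 - 3*w), which at w = 5 equals 14/9.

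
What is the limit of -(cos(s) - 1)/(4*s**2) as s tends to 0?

Direct substitution gives 0/0.
Apply L'Hôpital: lim (-sin(s))/(-8*s), still 0/0.
After 2 applications of L'Hôpital's rule the quotient is (-cos(s))/(-8); substituting s = 0 gives 1/8.

1/8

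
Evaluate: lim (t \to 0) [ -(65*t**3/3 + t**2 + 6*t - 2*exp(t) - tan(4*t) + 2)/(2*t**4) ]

1/24

Substitution gives 0/0 (the numerator vanishes to order 4).
Expand each term to order t^4: the coefficient of t^4 in -2·e^(t) is -1/12 and in −tan(4t) is 0.
Lower-order terms cancel with the polynomial part, so the numerator is (-1/12)·t^4 + o(t^4), and the limit is (-1/12)/(-2) = 1/24.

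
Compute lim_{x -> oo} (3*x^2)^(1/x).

Base → ∞ and exponent → 0: an ∞^0 form.
Take logs: (1/x)·ln(3·x^2) = (ln 3 + 2·ln x)/x → 0.
So the limit is e^0 = 1.

1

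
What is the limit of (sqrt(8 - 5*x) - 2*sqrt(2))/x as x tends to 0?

Substitution gives 0/0. Multiply numerator and denominator by the conjugate √(8 - 5x) + √8.
The numerator becomes (8 - 5x) − 8 = -5x, so the expression simplifies to -5/(√(8 - 5x) + √8).
Letting x → 0 gives -5/(2√8) = -5*√(2)/8.

-5*√(2)/8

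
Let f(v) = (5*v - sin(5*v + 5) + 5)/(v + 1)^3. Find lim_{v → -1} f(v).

Direct substitution gives 0/0.
Apply L'Hôpital: lim (5 - 5*cos(5*v + 5))/(3*(v + 1)^2), still 0/0.
Apply L'Hôpital: lim (25*sin(5*v + 5))/(6*v + 6), still 0/0.
After 3 applications of L'Hôpital's rule the quotient is (125*cos(5*v + 5))/(6); substituting v = -1 gives 125/6.

125/6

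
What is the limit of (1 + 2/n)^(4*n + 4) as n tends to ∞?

Write it as [(1 + 2/n)^n]^(4) · (1 + 2/n)^(4). The bracketed term tends to e^(2) and the second factor to 1, so the limit is e^(8).

e^(8)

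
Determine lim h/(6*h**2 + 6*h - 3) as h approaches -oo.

0

The denominator has degree 2 and the numerator degree 1. Dividing numerator and denominator by h^2 sends every term to 0 except the leading denominator term, so the limit is 0.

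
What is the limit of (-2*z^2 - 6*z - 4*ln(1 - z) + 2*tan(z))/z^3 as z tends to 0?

2

Substitution gives 0/0; apply L'Hôpital's rule 3 times.
After differentiating numerator and denominator 3 times the quotient is (12*tan(z)^2/cos(z)^2 + 4/cos(z)^2 - 8/(z - 1)^3)/(6); at z = 0 this is 2.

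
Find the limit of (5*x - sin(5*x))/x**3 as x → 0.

Direct substitution gives 0/0.
Apply L'Hôpital: lim (5 - 5*cos(5*x))/(3*x^2), still 0/0.
Apply L'Hôpital: lim (25*sin(5*x))/(6*x), still 0/0.
After 3 applications of L'Hôpital's rule the quotient is (125*cos(5*x))/(6); substituting x = 0 gives 125/6.

125/6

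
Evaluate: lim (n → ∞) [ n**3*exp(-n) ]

Write as n^3/e^{1n}, an ∞/∞ form.
Exponential growth dominates any polynomial, so repeated L'Hôpital (or the standard result) gives 0.

0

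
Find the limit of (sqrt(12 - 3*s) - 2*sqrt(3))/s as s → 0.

A 0/0 form; rationalise with √(12 - 3s) + √12. This collapses the numerator to -3s, leaving -3/(√(12 - 3s) + √12) → -3/(2√12) = -√(3)/4.

-√(3)/4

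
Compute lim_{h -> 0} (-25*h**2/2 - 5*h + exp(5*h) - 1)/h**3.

Direct substitution gives 0/0.
Apply L'Hôpital: lim (-25*h + 5*e^(5*h) - 5)/(3*h^2), still 0/0.
Apply L'Hôpital: lim (25*e^(5*h) - 25)/(6*h), still 0/0.
After 3 applications of L'Hôpital's rule the quotient is (125*e^(5*h))/(6); substituting h = 0 gives 125/6.

125/6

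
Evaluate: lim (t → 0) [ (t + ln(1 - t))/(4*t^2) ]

-1/8

Direct substitution gives 0/0.
Apply L'Hôpital: lim (1 - 1/(1 - t))/(8*t), still 0/0.
After 2 applications of L'Hôpital's rule the quotient is (-1/(1 - t)^2)/(8); substituting t = 0 gives -1/8.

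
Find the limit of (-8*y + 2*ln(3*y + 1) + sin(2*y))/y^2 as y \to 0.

-9

Substitution gives 0/0 (the numerator vanishes to order 2).
Expand each term to order y^2: the coefficient of y^2 in 2·ln(1 + 3y) is -9 and in sin(2y) is 0.
Lower-order terms cancel with the polynomial part, so the numerator is (-9)·y^2 + o(y^2), and the limit is (-9)/(1) = -9.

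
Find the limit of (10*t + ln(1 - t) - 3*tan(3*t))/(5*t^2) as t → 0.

-1/10

Substitution gives 0/0; apply L'Hôpital's rule 2 times.
After differentiating numerator and denominator 2 times the quotient is (-54*tan(3*t)/cos(3*t)^2 - 1/(t - 1)^2)/(10); at t = 0 this is -1/10.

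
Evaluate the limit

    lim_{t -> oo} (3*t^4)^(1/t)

1

Base → ∞ and exponent → 0: an ∞^0 form.
Take logs: (1/t)·ln(3·t^4) = (ln 3 + 4·ln t)/t → 0.
So the limit is e^0 = 1.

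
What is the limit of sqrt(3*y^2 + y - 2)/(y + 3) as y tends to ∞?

For large |y|, √(3*y^2 + y - 2) ≈ √3·|y| and the denominator ≈ y.
Since y → +∞, |y| = y, giving √3/(1) = √(3).

√(3)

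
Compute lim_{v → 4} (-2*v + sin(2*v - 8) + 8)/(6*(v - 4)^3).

-2/9

Direct substitution gives 0/0.
Apply L'Hôpital: lim (2*cos(2*v - 8) - 2)/(18*(v - 4)^2), still 0/0.
Apply L'Hôpital: lim (-4*sin(2*v - 8))/(36*v - 144), still 0/0.
After 3 applications of L'Hôpital's rule the quotient is (-8*cos(2*v - 8))/(36); substituting v = 4 gives -2/9.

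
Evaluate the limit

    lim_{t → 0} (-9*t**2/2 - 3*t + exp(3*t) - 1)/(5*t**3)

Direct substitution gives 0/0.
Apply L'Hôpital: lim (-9*t + 3*e^(3*t) - 3)/(15*t^2), still 0/0.
Apply L'Hôpital: lim (9*e^(3*t) - 9)/(30*t), still 0/0.
After 3 applications of L'Hôpital's rule the quotient is (27*e^(3*t))/(30); substituting t = 0 gives 9/10.

9/10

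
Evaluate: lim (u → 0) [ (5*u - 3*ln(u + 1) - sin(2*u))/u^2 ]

3/2

Substitution gives 0/0; apply L'Hôpital's rule 2 times.
After differentiating numerator and denominator 2 times the quotient is (4*sin(2*u) + 3/(u + 1)^2)/(2); at u = 0 this is 3/2.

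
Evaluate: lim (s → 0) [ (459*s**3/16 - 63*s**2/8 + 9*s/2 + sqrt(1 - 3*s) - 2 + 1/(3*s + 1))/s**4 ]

Substitution gives 0/0; apply L'Hôpital's rule 4 times.
After differentiating numerator and denominator 4 times the quotient is (1944/(3*s + 1)^5 - 1215/(16*(1 - 3*s)^(7/2)))/(24); at s = 0 this is 9963/128.

9963/128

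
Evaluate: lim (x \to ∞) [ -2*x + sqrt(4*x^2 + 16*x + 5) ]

This has the form ∞ − ∞. Multiply and divide by the conjugate √(4*x^2 + 16*x + 5) + 2x.
That gives (16x + 5) / (√(4*x^2 + 16*x + 5) + 2x).
Divide numerator and denominator by x: the limit is 16/(2·2) = 4.

4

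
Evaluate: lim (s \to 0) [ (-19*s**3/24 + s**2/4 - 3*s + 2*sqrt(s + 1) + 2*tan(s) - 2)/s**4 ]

Substitution gives 0/0; apply L'Hôpital's rule 4 times.
After differentiating numerator and denominator 4 times the quotient is (48*tan(s)^3/cos(s)^2 + 32*tan(s)/cos(s)^2 - 15/(8*(s + 1)^(7/2)))/(24); at s = 0 this is -5/64.

-5/64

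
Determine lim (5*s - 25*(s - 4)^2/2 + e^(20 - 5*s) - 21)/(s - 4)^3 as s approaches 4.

Direct substitution gives 0/0.
Apply L'Hôpital: lim (-25*s - 5*e^(20 - 5*s) + 105)/(3*(s - 4)^2), still 0/0.
Apply L'Hôpital: lim (25*e^(20 - 5*s) - 25)/(6*s - 24), still 0/0.
After 3 applications of L'Hôpital's rule the quotient is (-125*e^(20 - 5*s))/(6); substituting s = 4 gives -125/6.

-125/6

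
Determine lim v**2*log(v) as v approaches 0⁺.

This is a 0·(−∞) form. Rewrite as 1·ln(v) / v^(−2) and apply L'Hôpital:
the derivative quotient is 1·(1/v) / (−2·v^(−3)) = (-1/2)·v^2 → 0.

0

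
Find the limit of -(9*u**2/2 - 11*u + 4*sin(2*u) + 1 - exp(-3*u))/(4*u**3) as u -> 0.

Substitution gives 0/0 (the numerator vanishes to order 3).
Expand each term to order u^3: the coefficient of u^3 in 4·sin(2u) is -16/3 and in −e^(-3u) is 9/2.
Lower-order terms cancel with the polynomial part, so the numerator is (-5/6)·u^3 + o(u^3), and the limit is (-5/6)/(-4) = 5/24.

5/24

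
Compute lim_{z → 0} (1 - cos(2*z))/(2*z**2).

Substitution gives 0/0.
Use (1 − cos u)/u² → 1/2 with u = 2z: the limit is 2²/(2·2) = 1.

1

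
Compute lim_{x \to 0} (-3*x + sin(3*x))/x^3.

Direct substitution gives 0/0.
Apply L'Hôpital: lim (3*cos(3*x) - 3)/(3*x^2), still 0/0.
Apply L'Hôpital: lim (-9*sin(3*x))/(6*x), still 0/0.
After 3 applications of L'Hôpital's rule the quotient is (-27*cos(3*x))/(6); substituting x = 0 gives -9/2.

-9/2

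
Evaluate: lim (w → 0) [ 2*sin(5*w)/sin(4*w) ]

5/2

Substitution gives 0/0.
Divide numerator and denominator by w: sin(5w)/w → 5 and sin(4w)/w → 4, so the limit is 2·5/4 = 5/2.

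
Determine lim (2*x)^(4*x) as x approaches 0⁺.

Base → 0⁺ and exponent → 0⁺: a 0^0 form.
Take logs: 4x·ln(2x). This is 0·(−∞); rewriting as ln(2x)/(1/(4x)) and applying L'Hôpital gives 0.
Hence the limit is e^0 = 1.

1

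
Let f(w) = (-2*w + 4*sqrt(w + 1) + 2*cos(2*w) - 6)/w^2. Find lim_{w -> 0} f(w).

-9/2

Substitution gives 0/0; apply L'Hôpital's rule 2 times.
After differentiating numerator and denominator 2 times the quotient is (-8*cos(2*w) - 1/(w + 1)^(3/2))/(2); at w = 0 this is -9/2.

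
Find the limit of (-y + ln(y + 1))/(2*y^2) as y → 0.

-1/4

Direct substitution gives 0/0.
Apply L'Hôpital: lim (-1 + 1/(y + 1))/(4*y), still 0/0.
After 2 applications of L'Hôpital's rule the quotient is (-1/(y + 1)^2)/(4); substituting y = 0 gives -1/4.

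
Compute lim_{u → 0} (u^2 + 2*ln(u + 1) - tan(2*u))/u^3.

-2

Substitution gives 0/0 (the numerator vanishes to order 3).
Expand each term to order u^3: the coefficient of u^3 in −tan(2u) is -8/3 and in 2·ln(1 + u) is 2/3.
Lower-order terms cancel with the polynomial part, so the numerator is (-2)·u^3 + o(u^3), and the limit is (-2)/(1) = -2.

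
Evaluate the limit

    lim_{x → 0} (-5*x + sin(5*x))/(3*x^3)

-125/18

Direct substitution gives 0/0.
Apply L'Hôpital: lim (5*cos(5*x) - 5)/(9*x^2), still 0/0.
Apply L'Hôpital: lim (-25*sin(5*x))/(18*x), still 0/0.
After 3 applications of L'Hôpital's rule the quotient is (-125*cos(5*x))/(18); substituting x = 0 gives -125/18.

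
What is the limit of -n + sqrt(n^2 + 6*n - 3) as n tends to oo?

3

An ∞ − ∞ form. Rationalising with the conjugate, the difference becomes (6n - 3) / (√(n^2 + 6*n - 3) + n).
For large n the denominator behaves like 2·n, so the quotient tends to 6/2 = 3.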